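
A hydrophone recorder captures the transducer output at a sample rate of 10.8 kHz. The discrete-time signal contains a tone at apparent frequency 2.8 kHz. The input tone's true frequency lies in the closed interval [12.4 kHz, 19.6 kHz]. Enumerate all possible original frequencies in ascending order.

Frequencies that alias to 2.8 kHz are k·fs ± 2.8 kHz for integer k ≥ 0.
k=0: 2.8 kHz.
k=1: 8 kHz, 13.6 kHz.
k=2: 18.8 kHz, 24.4 kHz.
k=3: 29.6 kHz, 35.2 kHz.
Within [12.4 kHz, 19.6 kHz]: 13.6 kHz, 18.8 kHz.

13.6 kHz, 18.8 kHz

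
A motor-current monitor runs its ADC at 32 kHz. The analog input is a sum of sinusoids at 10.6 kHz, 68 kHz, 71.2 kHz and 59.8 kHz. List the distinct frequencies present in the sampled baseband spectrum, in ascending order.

4 kHz, 4.2 kHz, 7.2 kHz, 10.6 kHz

fs/2 = 16 kHz.
10.6 kHz ≤ fs/2 = 16 kHz, passes unchanged.
68 kHz mod fs = 4 kHz.
4 kHz ≤ fs/2 = 16 kHz, appears at 4 kHz.
71.2 kHz mod fs = 7.2 kHz.
7.2 kHz ≤ fs/2 = 16 kHz, appears at 7.2 kHz.
59.8 kHz mod fs = 27.8 kHz.
27.8 kHz > fs/2 = 16 kHz, folds to fs − 27.8 kHz = 4.2 kHz.
Distinct values: {4 kHz, 4.2 kHz, 7.2 kHz, 10.6 kHz}.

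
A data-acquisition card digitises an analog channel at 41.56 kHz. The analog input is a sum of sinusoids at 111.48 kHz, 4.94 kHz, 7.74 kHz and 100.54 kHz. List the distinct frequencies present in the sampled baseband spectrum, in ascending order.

fs/2 = 20.78 kHz.
111.48 kHz mod fs = 28.36 kHz.
28.36 kHz > fs/2 = 20.78 kHz, folds to fs − 28.36 kHz = 13.2 kHz.
4.94 kHz ≤ fs/2 = 20.78 kHz, passes unchanged.
7.74 kHz ≤ fs/2 = 20.78 kHz, passes unchanged.
100.54 kHz mod fs = 17.42 kHz.
17.42 kHz ≤ fs/2 = 20.78 kHz, appears at 17.42 kHz.
Distinct values: {4.94 kHz, 7.74 kHz, 13.2 kHz, 17.42 kHz}.

4.94 kHz, 7.74 kHz, 13.2 kHz, 17.42 kHz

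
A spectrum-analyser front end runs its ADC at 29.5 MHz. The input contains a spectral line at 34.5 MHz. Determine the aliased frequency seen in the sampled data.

5 MHz

34.5 MHz mod fs = 5 MHz.
5 MHz ≤ fs/2 = 14.75 MHz, appears at 5 MHz.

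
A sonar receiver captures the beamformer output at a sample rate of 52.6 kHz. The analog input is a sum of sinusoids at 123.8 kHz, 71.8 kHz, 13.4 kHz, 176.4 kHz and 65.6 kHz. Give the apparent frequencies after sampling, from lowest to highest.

13 kHz, 13.4 kHz, 18.6 kHz, 19.2 kHz

fs/2 = 26.3 kHz.
123.8 kHz mod fs = 18.6 kHz.
18.6 kHz ≤ fs/2 = 26.3 kHz, appears at 18.6 kHz.
71.8 kHz mod fs = 19.2 kHz.
19.2 kHz ≤ fs/2 = 26.3 kHz, appears at 19.2 kHz.
13.4 kHz ≤ fs/2 = 26.3 kHz, passes unchanged.
176.4 kHz mod fs = 18.6 kHz.
18.6 kHz ≤ fs/2 = 26.3 kHz, appears at 18.6 kHz.
65.6 kHz mod fs = 13 kHz.
13 kHz ≤ fs/2 = 26.3 kHz, appears at 13 kHz.
Distinct values: {13 kHz, 13.4 kHz, 18.6 kHz, 19.2 kHz}.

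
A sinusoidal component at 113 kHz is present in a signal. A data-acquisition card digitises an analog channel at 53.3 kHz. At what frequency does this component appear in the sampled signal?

6.4 kHz

113 kHz mod fs = 6.4 kHz.
6.4 kHz ≤ fs/2 = 26.65 kHz, appears at 6.4 kHz.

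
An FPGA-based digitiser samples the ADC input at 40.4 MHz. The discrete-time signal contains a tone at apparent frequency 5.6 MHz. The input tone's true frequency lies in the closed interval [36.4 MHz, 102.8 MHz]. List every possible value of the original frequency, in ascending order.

46 MHz, 75.2 MHz, 86.4 MHz

Frequencies that alias to 5.6 MHz are k·fs ± 5.6 MHz for integer k ≥ 0.
k=0: 5.6 MHz.
k=1: 34.8 MHz, 46 MHz.
k=2: 75.2 MHz, 86.4 MHz.
k=3: 115.6 MHz, 126.8 MHz.
Within [36.4 MHz, 102.8 MHz]: 46 MHz, 75.2 MHz, 86.4 MHz.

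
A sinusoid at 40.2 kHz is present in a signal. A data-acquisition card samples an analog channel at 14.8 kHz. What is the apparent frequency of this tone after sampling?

40.2 kHz mod fs = 10.6 kHz.
10.6 kHz > fs/2 = 7.4 kHz, folds to fs − 10.6 kHz = 4.2 kHz.

4.2 kHz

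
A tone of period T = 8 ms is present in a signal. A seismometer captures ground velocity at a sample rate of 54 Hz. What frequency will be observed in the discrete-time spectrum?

T = 8 ms → f = 1/T = 125 Hz.
125 Hz mod fs = 17 Hz.
17 Hz ≤ fs/2 = 27 Hz, appears at 17 Hz.

17 Hz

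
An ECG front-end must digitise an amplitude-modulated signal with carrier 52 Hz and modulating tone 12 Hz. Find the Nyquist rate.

AM sidebands sit at fc ± fm = 40 Hz and 64 Hz.
Highest-frequency component: 64 Hz.
Nyquist rate = 2 × 64 Hz = 128 Hz.

128 Hz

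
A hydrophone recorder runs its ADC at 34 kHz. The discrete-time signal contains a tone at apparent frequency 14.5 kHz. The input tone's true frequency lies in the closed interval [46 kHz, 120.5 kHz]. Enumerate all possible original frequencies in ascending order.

Frequencies that alias to 14.5 kHz are k·fs ± 14.5 kHz for integer k ≥ 0.
k=0: 14.5 kHz.
k=1: 19.5 kHz, 48.5 kHz.
k=2: 53.5 kHz, 82.5 kHz.
k=3: 87.5 kHz, 116.5 kHz.
k=4: 121.5 kHz, 150.5 kHz.
Within [46 kHz, 120.5 kHz]: 48.5 kHz, 53.5 kHz, 82.5 kHz, 87.5 kHz, 116.5 kHz.

48.5 kHz, 53.5 kHz, 82.5 kHz, 87.5 kHz, 116.5 kHz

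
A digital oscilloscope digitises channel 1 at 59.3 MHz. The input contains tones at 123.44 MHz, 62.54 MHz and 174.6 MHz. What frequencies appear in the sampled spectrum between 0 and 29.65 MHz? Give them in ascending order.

3.24 MHz, 3.3 MHz, 4.84 MHz

fs/2 = 29.65 MHz.
123.44 MHz mod fs = 4.84 MHz.
4.84 MHz ≤ fs/2 = 29.65 MHz, appears at 4.84 MHz.
62.54 MHz mod fs = 3.24 MHz.
3.24 MHz ≤ fs/2 = 29.65 MHz, appears at 3.24 MHz.
174.6 MHz mod fs = 56 MHz.
56 MHz > fs/2 = 29.65 MHz, folds to fs − 56 MHz = 3.3 MHz.
Distinct values: {3.24 MHz, 3.3 MHz, 4.84 MHz}.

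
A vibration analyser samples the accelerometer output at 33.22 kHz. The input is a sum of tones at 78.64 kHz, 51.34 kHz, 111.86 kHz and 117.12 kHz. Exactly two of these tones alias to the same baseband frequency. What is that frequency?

12.2 kHz

fs/2 = 16.61 kHz.
78.64 kHz mod fs = 12.2 kHz.
12.2 kHz ≤ fs/2 = 16.61 kHz, appears at 12.2 kHz.
51.34 kHz mod fs = 18.12 kHz.
18.12 kHz > fs/2 = 16.61 kHz, folds to fs − 18.12 kHz = 15.1 kHz.
111.86 kHz mod fs = 12.2 kHz.
12.2 kHz ≤ fs/2 = 16.61 kHz, appears at 12.2 kHz.
117.12 kHz mod fs = 17.46 kHz.
17.46 kHz > fs/2 = 16.61 kHz, folds to fs − 17.46 kHz = 15.76 kHz.
78.64 kHz and 111.86 kHz both map to 12.2 kHz.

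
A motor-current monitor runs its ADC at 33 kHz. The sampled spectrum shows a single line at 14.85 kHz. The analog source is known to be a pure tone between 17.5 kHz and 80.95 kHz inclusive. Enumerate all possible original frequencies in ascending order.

18.15 kHz, 47.85 kHz, 51.15 kHz, 80.85 kHz

Frequencies that alias to 14.85 kHz are k·fs ± 14.85 kHz for integer k ≥ 0.
k=0: 14.85 kHz.
k=1: 18.15 kHz, 47.85 kHz.
k=2: 51.15 kHz, 80.85 kHz.
k=3: 84.15 kHz, 113.85 kHz.
Within [17.5 kHz, 80.95 kHz]: 18.15 kHz, 47.85 kHz, 51.15 kHz, 80.85 kHz.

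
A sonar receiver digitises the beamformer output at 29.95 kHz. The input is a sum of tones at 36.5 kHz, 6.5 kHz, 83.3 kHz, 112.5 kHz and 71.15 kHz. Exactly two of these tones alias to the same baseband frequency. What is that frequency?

fs/2 = 14.975 kHz.
36.5 kHz mod fs = 6.55 kHz.
6.55 kHz ≤ fs/2 = 14.975 kHz, appears at 6.55 kHz.
6.5 kHz ≤ fs/2 = 14.975 kHz, passes unchanged.
83.3 kHz mod fs = 23.4 kHz.
23.4 kHz > fs/2 = 14.975 kHz, folds to fs − 23.4 kHz = 6.55 kHz.
112.5 kHz mod fs = 22.65 kHz.
22.65 kHz > fs/2 = 14.975 kHz, folds to fs − 22.65 kHz = 7.3 kHz.
71.15 kHz mod fs = 11.25 kHz.
11.25 kHz ≤ fs/2 = 14.975 kHz, appears at 11.25 kHz.
36.5 kHz and 83.3 kHz both map to 6.55 kHz.

6.55 kHz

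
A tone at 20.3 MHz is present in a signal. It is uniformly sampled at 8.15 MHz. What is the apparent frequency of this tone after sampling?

4 MHz

20.3 MHz mod fs = 4 MHz.
4 MHz ≤ fs/2 = 4.075 MHz, appears at 4 MHz.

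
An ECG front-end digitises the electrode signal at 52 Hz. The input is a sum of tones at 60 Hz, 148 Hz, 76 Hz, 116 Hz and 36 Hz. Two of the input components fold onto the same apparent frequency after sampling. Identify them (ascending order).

60 Hz, 148 Hz

fs/2 = 26 Hz.
60 Hz mod fs = 8 Hz.
8 Hz ≤ fs/2 = 26 Hz, appears at 8 Hz.
148 Hz mod fs = 44 Hz.
44 Hz > fs/2 = 26 Hz, folds to fs − 44 Hz = 8 Hz.
76 Hz mod fs = 24 Hz.
24 Hz ≤ fs/2 = 26 Hz, appears at 24 Hz.
116 Hz mod fs = 12 Hz.
12 Hz ≤ fs/2 = 26 Hz, appears at 12 Hz.
36 Hz > fs/2 = 26 Hz, folds to fs − 36 Hz = 16 Hz.
60 Hz and 148 Hz both map to 8 Hz.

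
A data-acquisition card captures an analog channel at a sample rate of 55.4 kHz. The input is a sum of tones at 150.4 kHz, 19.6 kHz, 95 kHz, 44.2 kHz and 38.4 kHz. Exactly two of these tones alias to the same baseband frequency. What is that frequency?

fs/2 = 27.7 kHz.
150.4 kHz mod fs = 39.6 kHz.
39.6 kHz > fs/2 = 27.7 kHz, folds to fs − 39.6 kHz = 15.8 kHz.
19.6 kHz ≤ fs/2 = 27.7 kHz, passes unchanged.
95 kHz mod fs = 39.6 kHz.
39.6 kHz > fs/2 = 27.7 kHz, folds to fs − 39.6 kHz = 15.8 kHz.
44.2 kHz > fs/2 = 27.7 kHz, folds to fs − 44.2 kHz = 11.2 kHz.
38.4 kHz > fs/2 = 27.7 kHz, folds to fs − 38.4 kHz = 17 kHz.
95 kHz and 150.4 kHz both map to 15.8 kHz.

15.8 kHz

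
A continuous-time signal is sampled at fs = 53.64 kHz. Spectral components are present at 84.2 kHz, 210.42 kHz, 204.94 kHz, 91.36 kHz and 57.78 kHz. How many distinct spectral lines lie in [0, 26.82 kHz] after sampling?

4

fs/2 = 26.82 kHz.
84.2 kHz mod fs = 30.56 kHz.
30.56 kHz > fs/2 = 26.82 kHz, folds to fs − 30.56 kHz = 23.08 kHz.
210.42 kHz mod fs = 49.5 kHz.
49.5 kHz > fs/2 = 26.82 kHz, folds to fs − 49.5 kHz = 4.14 kHz.
204.94 kHz mod fs = 44.02 kHz.
44.02 kHz > fs/2 = 26.82 kHz, folds to fs − 44.02 kHz = 9.62 kHz.
91.36 kHz mod fs = 37.72 kHz.
37.72 kHz > fs/2 = 26.82 kHz, folds to fs − 37.72 kHz = 15.92 kHz.
57.78 kHz mod fs = 4.14 kHz.
4.14 kHz ≤ fs/2 = 26.82 kHz, appears at 4.14 kHz.
Distinct values: {4.14 kHz, 9.62 kHz, 15.92 kHz, 23.08 kHz} → 4.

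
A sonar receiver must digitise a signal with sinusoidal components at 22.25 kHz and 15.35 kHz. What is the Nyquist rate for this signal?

Highest-frequency component: 22.25 kHz.
Nyquist rate = 2 × 22.25 kHz = 44.5 kHz.

44.5 kHz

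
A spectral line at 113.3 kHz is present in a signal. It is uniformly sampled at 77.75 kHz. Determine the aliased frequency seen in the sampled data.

113.3 kHz mod fs = 35.55 kHz.
35.55 kHz ≤ fs/2 = 38.875 kHz, appears at 35.55 kHz.

35.55 kHz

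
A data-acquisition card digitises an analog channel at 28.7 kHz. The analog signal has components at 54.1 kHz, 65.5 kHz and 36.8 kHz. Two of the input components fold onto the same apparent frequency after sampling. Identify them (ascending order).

36.8 kHz, 65.5 kHz

fs/2 = 14.35 kHz.
54.1 kHz mod fs = 25.4 kHz.
25.4 kHz > fs/2 = 14.35 kHz, folds to fs − 25.4 kHz = 3.3 kHz.
65.5 kHz mod fs = 8.1 kHz.
8.1 kHz ≤ fs/2 = 14.35 kHz, appears at 8.1 kHz.
36.8 kHz mod fs = 8.1 kHz.
8.1 kHz ≤ fs/2 = 14.35 kHz, appears at 8.1 kHz.
36.8 kHz and 65.5 kHz both map to 8.1 kHz.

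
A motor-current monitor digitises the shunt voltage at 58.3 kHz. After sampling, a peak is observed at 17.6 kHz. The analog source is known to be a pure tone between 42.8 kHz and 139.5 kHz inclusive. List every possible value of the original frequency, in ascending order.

75.9 kHz, 99 kHz, 134.2 kHz

Frequencies that alias to 17.6 kHz are k·fs ± 17.6 kHz for integer k ≥ 0.
k=0: 17.6 kHz.
k=1: 40.7 kHz, 75.9 kHz.
k=2: 99 kHz, 134.2 kHz.
k=3: 157.3 kHz, 192.5 kHz.
Within [42.8 kHz, 139.5 kHz]: 75.9 kHz, 99 kHz, 134.2 kHz.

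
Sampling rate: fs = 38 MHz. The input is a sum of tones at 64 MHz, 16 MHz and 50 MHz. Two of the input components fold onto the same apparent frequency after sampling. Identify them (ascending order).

fs/2 = 19 MHz.
64 MHz mod fs = 26 MHz.
26 MHz > fs/2 = 19 MHz, folds to fs − 26 MHz = 12 MHz.
16 MHz ≤ fs/2 = 19 MHz, passes unchanged.
50 MHz mod fs = 12 MHz.
12 MHz ≤ fs/2 = 19 MHz, appears at 12 MHz.
50 MHz and 64 MHz both map to 12 MHz.

50 MHz, 64 MHz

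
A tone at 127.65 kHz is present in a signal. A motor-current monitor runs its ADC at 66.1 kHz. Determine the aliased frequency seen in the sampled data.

4.55 kHz

127.65 kHz mod fs = 61.55 kHz.
61.55 kHz > fs/2 = 33.05 kHz, folds to fs − 61.55 kHz = 4.55 kHz.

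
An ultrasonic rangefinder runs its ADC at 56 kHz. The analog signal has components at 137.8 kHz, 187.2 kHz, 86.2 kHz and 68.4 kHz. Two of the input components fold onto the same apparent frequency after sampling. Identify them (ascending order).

fs/2 = 28 kHz.
137.8 kHz mod fs = 25.8 kHz.
25.8 kHz ≤ fs/2 = 28 kHz, appears at 25.8 kHz.
187.2 kHz mod fs = 19.2 kHz.
19.2 kHz ≤ fs/2 = 28 kHz, appears at 19.2 kHz.
86.2 kHz mod fs = 30.2 kHz.
30.2 kHz > fs/2 = 28 kHz, folds to fs − 30.2 kHz = 25.8 kHz.
68.4 kHz mod fs = 12.4 kHz.
12.4 kHz ≤ fs/2 = 28 kHz, appears at 12.4 kHz.
86.2 kHz and 137.8 kHz both map to 25.8 kHz.

86.2 kHz, 137.8 kHz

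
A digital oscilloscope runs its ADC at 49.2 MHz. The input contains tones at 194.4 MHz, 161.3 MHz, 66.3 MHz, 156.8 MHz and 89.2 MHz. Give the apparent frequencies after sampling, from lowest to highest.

2.4 MHz, 9.2 MHz, 13.7 MHz, 17.1 MHz

fs/2 = 24.6 MHz.
194.4 MHz mod fs = 46.8 MHz.
46.8 MHz > fs/2 = 24.6 MHz, folds to fs − 46.8 MHz = 2.4 MHz.
161.3 MHz mod fs = 13.7 MHz.
13.7 MHz ≤ fs/2 = 24.6 MHz, appears at 13.7 MHz.
66.3 MHz mod fs = 17.1 MHz.
17.1 MHz ≤ fs/2 = 24.6 MHz, appears at 17.1 MHz.
156.8 MHz mod fs = 9.2 MHz.
9.2 MHz ≤ fs/2 = 24.6 MHz, appears at 9.2 MHz.
89.2 MHz mod fs = 40 MHz.
40 MHz > fs/2 = 24.6 MHz, folds to fs − 40 MHz = 9.2 MHz.
Distinct values: {2.4 MHz, 9.2 MHz, 13.7 MHz, 17.1 MHz}.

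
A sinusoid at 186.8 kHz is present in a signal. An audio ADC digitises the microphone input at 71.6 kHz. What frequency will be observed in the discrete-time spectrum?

186.8 kHz mod fs = 43.6 kHz.
43.6 kHz > fs/2 = 35.8 kHz, folds to fs − 43.6 kHz = 28 kHz.

28 kHz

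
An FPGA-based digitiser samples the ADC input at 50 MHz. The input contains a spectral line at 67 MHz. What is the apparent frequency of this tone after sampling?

17 MHz

67 MHz mod fs = 17 MHz.
17 MHz ≤ fs/2 = 25 MHz, appears at 17 MHz.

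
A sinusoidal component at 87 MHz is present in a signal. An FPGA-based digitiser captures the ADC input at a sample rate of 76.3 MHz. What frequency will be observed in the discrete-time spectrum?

87 MHz mod fs = 10.7 MHz.
10.7 MHz ≤ fs/2 = 38.15 MHz, appears at 10.7 MHz.

10.7 MHz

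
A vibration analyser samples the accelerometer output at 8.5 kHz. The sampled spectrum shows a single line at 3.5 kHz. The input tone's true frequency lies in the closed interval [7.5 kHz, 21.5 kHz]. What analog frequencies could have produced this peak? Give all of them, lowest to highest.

Frequencies that alias to 3.5 kHz are k·fs ± 3.5 kHz for integer k ≥ 0.
k=0: 3.5 kHz.
k=1: 5 kHz, 12 kHz.
k=2: 13.5 kHz, 20.5 kHz.
k=3: 22 kHz, 29 kHz.
Within [7.5 kHz, 21.5 kHz]: 12 kHz, 13.5 kHz, 20.5 kHz.

12 kHz, 13.5 kHz, 20.5 kHz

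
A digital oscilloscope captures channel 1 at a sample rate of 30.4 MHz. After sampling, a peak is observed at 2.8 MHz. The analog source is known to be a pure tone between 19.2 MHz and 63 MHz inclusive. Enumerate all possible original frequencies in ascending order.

Frequencies that alias to 2.8 MHz are k·fs ± 2.8 MHz for integer k ≥ 0.
k=0: 2.8 MHz.
k=1: 27.6 MHz, 33.2 MHz.
k=2: 58 MHz, 63.6 MHz.
k=3: 88.4 MHz, 94 MHz.
Within [19.2 MHz, 63 MHz]: 27.6 MHz, 33.2 MHz, 58 MHz.

27.6 MHz, 33.2 MHz, 58 MHz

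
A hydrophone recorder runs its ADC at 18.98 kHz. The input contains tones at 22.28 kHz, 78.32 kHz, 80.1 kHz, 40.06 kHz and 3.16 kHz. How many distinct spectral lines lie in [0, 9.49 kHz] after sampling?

fs/2 = 9.49 kHz.
22.28 kHz mod fs = 3.3 kHz.
3.3 kHz ≤ fs/2 = 9.49 kHz, appears at 3.3 kHz.
78.32 kHz mod fs = 2.4 kHz.
2.4 kHz ≤ fs/2 = 9.49 kHz, appears at 2.4 kHz.
80.1 kHz mod fs = 4.18 kHz.
4.18 kHz ≤ fs/2 = 9.49 kHz, appears at 4.18 kHz.
40.06 kHz mod fs = 2.1 kHz.
2.1 kHz ≤ fs/2 = 9.49 kHz, appears at 2.1 kHz.
3.16 kHz ≤ fs/2 = 9.49 kHz, passes unchanged.
Distinct values: {2.1 kHz, 2.4 kHz, 3.16 kHz, 3.3 kHz, 4.18 kHz} → 5.

5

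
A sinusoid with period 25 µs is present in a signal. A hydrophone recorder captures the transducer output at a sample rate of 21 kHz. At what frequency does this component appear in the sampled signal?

2 kHz

T = 25 µs → f = 1/T = 40 kHz.
40 kHz mod fs = 19 kHz.
19 kHz > fs/2 = 10.5 kHz, folds to fs − 19 kHz = 2 kHz.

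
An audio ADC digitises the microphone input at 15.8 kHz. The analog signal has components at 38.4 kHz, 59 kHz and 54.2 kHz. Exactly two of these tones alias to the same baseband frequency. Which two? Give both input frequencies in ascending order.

fs/2 = 7.9 kHz.
38.4 kHz mod fs = 6.8 kHz.
6.8 kHz ≤ fs/2 = 7.9 kHz, appears at 6.8 kHz.
59 kHz mod fs = 11.6 kHz.
11.6 kHz > fs/2 = 7.9 kHz, folds to fs − 11.6 kHz = 4.2 kHz.
54.2 kHz mod fs = 6.8 kHz.
6.8 kHz ≤ fs/2 = 7.9 kHz, appears at 6.8 kHz.
38.4 kHz and 54.2 kHz both map to 6.8 kHz.

38.4 kHz, 54.2 kHz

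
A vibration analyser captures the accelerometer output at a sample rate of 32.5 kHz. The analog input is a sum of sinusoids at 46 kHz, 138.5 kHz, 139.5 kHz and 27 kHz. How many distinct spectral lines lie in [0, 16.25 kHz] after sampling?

4

fs/2 = 16.25 kHz.
46 kHz mod fs = 13.5 kHz.
13.5 kHz ≤ fs/2 = 16.25 kHz, appears at 13.5 kHz.
138.5 kHz mod fs = 8.5 kHz.
8.5 kHz ≤ fs/2 = 16.25 kHz, appears at 8.5 kHz.
139.5 kHz mod fs = 9.5 kHz.
9.5 kHz ≤ fs/2 = 16.25 kHz, appears at 9.5 kHz.
27 kHz > fs/2 = 16.25 kHz, folds to fs − 27 kHz = 5.5 kHz.
Distinct values: {5.5 kHz, 8.5 kHz, 9.5 kHz, 13.5 kHz} → 4.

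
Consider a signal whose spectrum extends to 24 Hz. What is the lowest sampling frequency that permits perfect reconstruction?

Nyquist rate = 2 × 24 Hz = 48 Hz.

48 Hz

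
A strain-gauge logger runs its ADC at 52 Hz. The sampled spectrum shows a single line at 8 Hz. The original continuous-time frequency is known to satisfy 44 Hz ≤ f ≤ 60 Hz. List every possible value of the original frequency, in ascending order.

44 Hz, 60 Hz

Frequencies that alias to 8 Hz are k·fs ± 8 Hz for integer k ≥ 0.
k=0: 8 Hz.
k=1: 44 Hz, 60 Hz.
k=2: 96 Hz, 112 Hz.
Within [44 Hz, 60 Hz]: 44 Hz, 60 Hz.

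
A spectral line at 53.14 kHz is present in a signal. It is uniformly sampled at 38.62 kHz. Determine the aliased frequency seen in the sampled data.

14.52 kHz

53.14 kHz mod fs = 14.52 kHz.
14.52 kHz ≤ fs/2 = 19.31 kHz, appears at 14.52 kHz.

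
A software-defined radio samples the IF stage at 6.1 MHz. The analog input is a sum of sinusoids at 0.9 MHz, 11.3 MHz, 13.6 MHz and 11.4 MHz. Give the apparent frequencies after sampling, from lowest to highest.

0.8 MHz, 0.9 MHz, 1.4 MHz

fs/2 = 3.05 MHz.
0.9 MHz ≤ fs/2 = 3.05 MHz, passes unchanged.
11.3 MHz mod fs = 5.2 MHz.
5.2 MHz > fs/2 = 3.05 MHz, folds to fs − 5.2 MHz = 0.9 MHz.
13.6 MHz mod fs = 1.4 MHz.
1.4 MHz ≤ fs/2 = 3.05 MHz, appears at 1.4 MHz.
11.4 MHz mod fs = 5.3 MHz.
5.3 MHz > fs/2 = 3.05 MHz, folds to fs − 5.3 MHz = 0.8 MHz.
Distinct values: {0.8 MHz, 0.9 MHz, 1.4 MHz}.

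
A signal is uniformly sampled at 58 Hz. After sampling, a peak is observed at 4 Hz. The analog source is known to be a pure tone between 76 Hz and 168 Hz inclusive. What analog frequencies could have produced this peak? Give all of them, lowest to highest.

Frequencies that alias to 4 Hz are k·fs ± 4 Hz for integer k ≥ 0.
k=0: 4 Hz.
k=1: 54 Hz, 62 Hz.
k=2: 112 Hz, 120 Hz.
k=3: 170 Hz, 178 Hz.
Within [76 Hz, 168 Hz]: 112 Hz, 120 Hz.

112 Hz, 120 Hz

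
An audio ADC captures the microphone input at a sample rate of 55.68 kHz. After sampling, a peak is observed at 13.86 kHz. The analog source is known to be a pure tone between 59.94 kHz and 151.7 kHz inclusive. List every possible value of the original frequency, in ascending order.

69.54 kHz, 97.5 kHz, 125.22 kHz

Frequencies that alias to 13.86 kHz are k·fs ± 13.86 kHz for integer k ≥ 0.
k=0: 13.86 kHz.
k=1: 41.82 kHz, 69.54 kHz.
k=2: 97.5 kHz, 125.22 kHz.
k=3: 153.18 kHz, 180.9 kHz.
Within [59.94 kHz, 151.7 kHz]: 69.54 kHz, 97.5 kHz, 125.22 kHz.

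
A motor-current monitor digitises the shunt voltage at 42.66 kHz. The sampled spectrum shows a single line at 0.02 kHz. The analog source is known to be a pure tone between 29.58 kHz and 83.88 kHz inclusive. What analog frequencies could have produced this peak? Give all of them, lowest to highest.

Frequencies that alias to 0.02 kHz are k·fs ± 0.02 kHz for integer k ≥ 0.
k=0: 0.02 kHz.
k=1: 42.64 kHz, 42.68 kHz.
k=2: 85.3 kHz, 85.34 kHz.
Within [29.58 kHz, 83.88 kHz]: 42.64 kHz, 42.68 kHz.

42.64 kHz, 42.68 kHz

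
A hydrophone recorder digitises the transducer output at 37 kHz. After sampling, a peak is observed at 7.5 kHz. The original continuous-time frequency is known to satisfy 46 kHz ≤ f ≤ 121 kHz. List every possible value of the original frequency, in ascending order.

66.5 kHz, 81.5 kHz, 103.5 kHz, 118.5 kHz

Frequencies that alias to 7.5 kHz are k·fs ± 7.5 kHz for integer k ≥ 0.
k=0: 7.5 kHz.
k=1: 29.5 kHz, 44.5 kHz.
k=2: 66.5 kHz, 81.5 kHz.
k=3: 103.5 kHz, 118.5 kHz.
k=4: 140.5 kHz, 155.5 kHz.
Within [46 kHz, 121 kHz]: 66.5 kHz, 81.5 kHz, 103.5 kHz, 118.5 kHz.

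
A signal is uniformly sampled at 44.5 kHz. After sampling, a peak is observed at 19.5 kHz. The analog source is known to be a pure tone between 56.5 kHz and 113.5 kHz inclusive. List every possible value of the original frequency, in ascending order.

64 kHz, 69.5 kHz, 108.5 kHz

Frequencies that alias to 19.5 kHz are k·fs ± 19.5 kHz for integer k ≥ 0.
k=0: 19.5 kHz.
k=1: 25 kHz, 64 kHz.
k=2: 69.5 kHz, 108.5 kHz.
k=3: 114 kHz, 153 kHz.
Within [56.5 kHz, 113.5 kHz]: 64 kHz, 69.5 kHz, 108.5 kHz.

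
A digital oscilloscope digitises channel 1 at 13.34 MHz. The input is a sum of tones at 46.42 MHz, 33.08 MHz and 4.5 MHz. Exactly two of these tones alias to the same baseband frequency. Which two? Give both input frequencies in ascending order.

33.08 MHz, 46.42 MHz

fs/2 = 6.67 MHz.
46.42 MHz mod fs = 6.4 MHz.
6.4 MHz ≤ fs/2 = 6.67 MHz, appears at 6.4 MHz.
33.08 MHz mod fs = 6.4 MHz.
6.4 MHz ≤ fs/2 = 6.67 MHz, appears at 6.4 MHz.
4.5 MHz ≤ fs/2 = 6.67 MHz, passes unchanged.
33.08 MHz and 46.42 MHz both map to 6.4 MHz.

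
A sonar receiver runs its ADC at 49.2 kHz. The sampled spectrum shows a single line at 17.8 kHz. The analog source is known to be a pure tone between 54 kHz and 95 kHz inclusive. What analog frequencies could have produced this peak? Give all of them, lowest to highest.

Frequencies that alias to 17.8 kHz are k·fs ± 17.8 kHz for integer k ≥ 0.
k=0: 17.8 kHz.
k=1: 31.4 kHz, 67 kHz.
k=2: 80.6 kHz, 116.2 kHz.
k=3: 129.8 kHz, 165.4 kHz.
Within [54 kHz, 95 kHz]: 67 kHz, 80.6 kHz.

67 kHz, 80.6 kHz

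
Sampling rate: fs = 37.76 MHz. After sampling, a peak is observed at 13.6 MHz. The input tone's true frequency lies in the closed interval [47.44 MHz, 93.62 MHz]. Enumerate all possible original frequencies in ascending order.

51.36 MHz, 61.92 MHz, 89.12 MHz

Frequencies that alias to 13.6 MHz are k·fs ± 13.6 MHz for integer k ≥ 0.
k=0: 13.6 MHz.
k=1: 24.16 MHz, 51.36 MHz.
k=2: 61.92 MHz, 89.12 MHz.
k=3: 99.68 MHz, 126.88 MHz.
Within [47.44 MHz, 93.62 MHz]: 51.36 MHz, 61.92 MHz, 89.12 MHz.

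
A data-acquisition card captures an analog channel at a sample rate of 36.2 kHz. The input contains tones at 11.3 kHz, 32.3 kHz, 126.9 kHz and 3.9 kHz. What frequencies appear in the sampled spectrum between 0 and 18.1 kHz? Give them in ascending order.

3.9 kHz, 11.3 kHz, 17.9 kHz

fs/2 = 18.1 kHz.
11.3 kHz ≤ fs/2 = 18.1 kHz, passes unchanged.
32.3 kHz > fs/2 = 18.1 kHz, folds to fs − 32.3 kHz = 3.9 kHz.
126.9 kHz mod fs = 18.3 kHz.
18.3 kHz > fs/2 = 18.1 kHz, folds to fs − 18.3 kHz = 17.9 kHz.
3.9 kHz ≤ fs/2 = 18.1 kHz, passes unchanged.
Distinct values: {3.9 kHz, 11.3 kHz, 17.9 kHz}.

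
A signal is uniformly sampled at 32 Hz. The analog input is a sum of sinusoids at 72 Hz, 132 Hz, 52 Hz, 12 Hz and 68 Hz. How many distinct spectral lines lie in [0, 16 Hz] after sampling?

3

fs/2 = 16 Hz.
72 Hz mod fs = 8 Hz.
8 Hz ≤ fs/2 = 16 Hz, appears at 8 Hz.
132 Hz mod fs = 4 Hz.
4 Hz ≤ fs/2 = 16 Hz, appears at 4 Hz.
52 Hz mod fs = 20 Hz.
20 Hz > fs/2 = 16 Hz, folds to fs − 20 Hz = 12 Hz.
12 Hz ≤ fs/2 = 16 Hz, passes unchanged.
68 Hz mod fs = 4 Hz.
4 Hz ≤ fs/2 = 16 Hz, appears at 4 Hz.
Distinct values: {4 Hz, 8 Hz, 12 Hz} → 3.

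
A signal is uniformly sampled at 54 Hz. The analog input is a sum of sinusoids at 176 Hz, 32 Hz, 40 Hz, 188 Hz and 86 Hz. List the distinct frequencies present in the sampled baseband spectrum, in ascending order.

14 Hz, 22 Hz, 26 Hz

fs/2 = 27 Hz.
176 Hz mod fs = 14 Hz.
14 Hz ≤ fs/2 = 27 Hz, appears at 14 Hz.
32 Hz > fs/2 = 27 Hz, folds to fs − 32 Hz = 22 Hz.
40 Hz > fs/2 = 27 Hz, folds to fs − 40 Hz = 14 Hz.
188 Hz mod fs = 26 Hz.
26 Hz ≤ fs/2 = 27 Hz, appears at 26 Hz.
86 Hz mod fs = 32 Hz.
32 Hz > fs/2 = 27 Hz, folds to fs − 32 Hz = 22 Hz.
Distinct values: {14 Hz, 22 Hz, 26 Hz}.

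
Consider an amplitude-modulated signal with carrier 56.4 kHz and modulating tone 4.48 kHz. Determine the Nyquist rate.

121.76 kHz

AM sidebands sit at fc ± fm = 51.92 kHz and 60.88 kHz.
Highest-frequency component: 60.88 kHz.
Nyquist rate = 2 × 60.88 kHz = 121.76 kHz.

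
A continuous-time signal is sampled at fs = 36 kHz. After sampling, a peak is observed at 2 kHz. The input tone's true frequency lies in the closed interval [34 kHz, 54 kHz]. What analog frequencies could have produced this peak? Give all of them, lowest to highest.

Frequencies that alias to 2 kHz are k·fs ± 2 kHz for integer k ≥ 0.
k=0: 2 kHz.
k=1: 34 kHz, 38 kHz.
k=2: 70 kHz, 74 kHz.
Within [34 kHz, 54 kHz]: 34 kHz, 38 kHz.

34 kHz, 38 kHz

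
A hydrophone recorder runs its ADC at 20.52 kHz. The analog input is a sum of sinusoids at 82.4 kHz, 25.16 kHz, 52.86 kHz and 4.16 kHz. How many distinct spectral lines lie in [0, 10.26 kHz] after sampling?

4

fs/2 = 10.26 kHz.
82.4 kHz mod fs = 0.32 kHz.
0.32 kHz ≤ fs/2 = 10.26 kHz, appears at 0.32 kHz.
25.16 kHz mod fs = 4.64 kHz.
4.64 kHz ≤ fs/2 = 10.26 kHz, appears at 4.64 kHz.
52.86 kHz mod fs = 11.82 kHz.
11.82 kHz > fs/2 = 10.26 kHz, folds to fs − 11.82 kHz = 8.7 kHz.
4.16 kHz ≤ fs/2 = 10.26 kHz, passes unchanged.
Distinct values: {0.32 kHz, 4.16 kHz, 4.64 kHz, 8.7 kHz} → 4.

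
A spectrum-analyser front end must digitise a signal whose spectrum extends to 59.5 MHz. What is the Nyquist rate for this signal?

Nyquist rate = 2 × 59.5 MHz = 119 MHz.

119 MHz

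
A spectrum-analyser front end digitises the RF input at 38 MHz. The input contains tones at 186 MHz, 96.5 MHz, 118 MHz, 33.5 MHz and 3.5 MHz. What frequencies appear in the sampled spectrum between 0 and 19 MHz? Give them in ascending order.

3.5 MHz, 4 MHz, 4.5 MHz, 17.5 MHz

fs/2 = 19 MHz.
186 MHz mod fs = 34 MHz.
34 MHz > fs/2 = 19 MHz, folds to fs − 34 MHz = 4 MHz.
96.5 MHz mod fs = 20.5 MHz.
20.5 MHz > fs/2 = 19 MHz, folds to fs − 20.5 MHz = 17.5 MHz.
118 MHz mod fs = 4 MHz.
4 MHz ≤ fs/2 = 19 MHz, appears at 4 MHz.
33.5 MHz > fs/2 = 19 MHz, folds to fs − 33.5 MHz = 4.5 MHz.
3.5 MHz ≤ fs/2 = 19 MHz, passes unchanged.
Distinct values: {3.5 MHz, 4 MHz, 4.5 MHz, 17.5 MHz}.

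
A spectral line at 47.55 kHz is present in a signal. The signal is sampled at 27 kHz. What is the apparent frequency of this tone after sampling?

47.55 kHz mod fs = 20.55 kHz.
20.55 kHz > fs/2 = 13.5 kHz, folds to fs − 20.55 kHz = 6.45 kHz.

6.45 kHz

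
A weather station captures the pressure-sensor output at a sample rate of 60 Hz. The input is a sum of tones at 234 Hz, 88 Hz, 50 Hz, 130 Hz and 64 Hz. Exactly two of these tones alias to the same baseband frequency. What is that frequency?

10 Hz

fs/2 = 30 Hz.
234 Hz mod fs = 54 Hz.
54 Hz > fs/2 = 30 Hz, folds to fs − 54 Hz = 6 Hz.
88 Hz mod fs = 28 Hz.
28 Hz ≤ fs/2 = 30 Hz, appears at 28 Hz.
50 Hz > fs/2 = 30 Hz, folds to fs − 50 Hz = 10 Hz.
130 Hz mod fs = 10 Hz.
10 Hz ≤ fs/2 = 30 Hz, appears at 10 Hz.
64 Hz mod fs = 4 Hz.
4 Hz ≤ fs/2 = 30 Hz, appears at 4 Hz.
50 Hz and 130 Hz both map to 10 Hz.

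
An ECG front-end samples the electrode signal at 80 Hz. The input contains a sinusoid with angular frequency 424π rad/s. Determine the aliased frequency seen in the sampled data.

ω = 424π rad/s → f = ω/(2π) = 212 Hz.
212 Hz mod fs = 52 Hz.
52 Hz > fs/2 = 40 Hz, folds to fs − 52 Hz = 28 Hz.

28 Hz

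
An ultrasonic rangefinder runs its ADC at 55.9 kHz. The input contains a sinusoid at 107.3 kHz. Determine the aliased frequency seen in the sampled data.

107.3 kHz mod fs = 51.4 kHz.
51.4 kHz > fs/2 = 27.95 kHz, folds to fs − 51.4 kHz = 4.5 kHz.

4.5 kHz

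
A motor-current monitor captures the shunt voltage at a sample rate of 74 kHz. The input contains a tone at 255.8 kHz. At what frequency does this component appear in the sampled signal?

255.8 kHz mod fs = 33.8 kHz.
33.8 kHz ≤ fs/2 = 37 kHz, appears at 33.8 kHz.

33.8 kHz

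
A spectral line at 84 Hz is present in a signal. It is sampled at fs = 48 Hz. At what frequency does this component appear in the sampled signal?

84 Hz mod fs = 36 Hz.
36 Hz > fs/2 = 24 Hz, folds to fs − 36 Hz = 12 Hz.

12 Hz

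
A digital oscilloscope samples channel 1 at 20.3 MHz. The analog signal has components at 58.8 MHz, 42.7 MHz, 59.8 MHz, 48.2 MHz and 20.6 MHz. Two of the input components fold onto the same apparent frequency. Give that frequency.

2.1 MHz

fs/2 = 10.15 MHz.
58.8 MHz mod fs = 18.2 MHz.
18.2 MHz > fs/2 = 10.15 MHz, folds to fs − 18.2 MHz = 2.1 MHz.
42.7 MHz mod fs = 2.1 MHz.
2.1 MHz ≤ fs/2 = 10.15 MHz, appears at 2.1 MHz.
59.8 MHz mod fs = 19.2 MHz.
19.2 MHz > fs/2 = 10.15 MHz, folds to fs − 19.2 MHz = 1.1 MHz.
48.2 MHz mod fs = 7.6 MHz.
7.6 MHz ≤ fs/2 = 10.15 MHz, appears at 7.6 MHz.
20.6 MHz mod fs = 0.3 MHz.
0.3 MHz ≤ fs/2 = 10.15 MHz, appears at 0.3 MHz.
42.7 MHz and 58.8 MHz both map to 2.1 MHz.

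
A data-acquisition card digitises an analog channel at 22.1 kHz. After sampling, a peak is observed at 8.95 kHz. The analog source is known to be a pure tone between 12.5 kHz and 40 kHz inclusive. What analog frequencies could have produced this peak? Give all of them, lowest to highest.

Frequencies that alias to 8.95 kHz are k·fs ± 8.95 kHz for integer k ≥ 0.
k=0: 8.95 kHz.
k=1: 13.15 kHz, 31.05 kHz.
k=2: 35.25 kHz, 53.15 kHz.
k=3: 57.35 kHz, 75.25 kHz.
Within [12.5 kHz, 40 kHz]: 13.15 kHz, 31.05 kHz, 35.25 kHz.

13.15 kHz, 31.05 kHz, 35.25 kHz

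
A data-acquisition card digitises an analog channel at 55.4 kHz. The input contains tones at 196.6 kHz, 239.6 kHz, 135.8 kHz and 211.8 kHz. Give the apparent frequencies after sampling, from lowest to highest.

fs/2 = 27.7 kHz.
196.6 kHz mod fs = 30.4 kHz.
30.4 kHz > fs/2 = 27.7 kHz, folds to fs − 30.4 kHz = 25 kHz.
239.6 kHz mod fs = 18 kHz.
18 kHz ≤ fs/2 = 27.7 kHz, appears at 18 kHz.
135.8 kHz mod fs = 25 kHz.
25 kHz ≤ fs/2 = 27.7 kHz, appears at 25 kHz.
211.8 kHz mod fs = 45.6 kHz.
45.6 kHz > fs/2 = 27.7 kHz, folds to fs − 45.6 kHz = 9.8 kHz.
Distinct values: {9.8 kHz, 18 kHz, 25 kHz}.

9.8 kHz, 18 kHz, 25 kHz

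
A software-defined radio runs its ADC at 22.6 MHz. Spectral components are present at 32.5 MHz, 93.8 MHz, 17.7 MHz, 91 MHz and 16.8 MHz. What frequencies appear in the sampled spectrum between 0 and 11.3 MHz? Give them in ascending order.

fs/2 = 11.3 MHz.
32.5 MHz mod fs = 9.9 MHz.
9.9 MHz ≤ fs/2 = 11.3 MHz, appears at 9.9 MHz.
93.8 MHz mod fs = 3.4 MHz.
3.4 MHz ≤ fs/2 = 11.3 MHz, appears at 3.4 MHz.
17.7 MHz > fs/2 = 11.3 MHz, folds to fs − 17.7 MHz = 4.9 MHz.
91 MHz mod fs = 0.6 MHz.
0.6 MHz ≤ fs/2 = 11.3 MHz, appears at 0.6 MHz.
16.8 MHz > fs/2 = 11.3 MHz, folds to fs − 16.8 MHz = 5.8 MHz.
Distinct values: {0.6 MHz, 3.4 MHz, 4.9 MHz, 5.8 MHz, 9.9 MHz}.

0.6 MHz, 3.4 MHz, 4.9 MHz, 5.8 MHz, 9.9 MHz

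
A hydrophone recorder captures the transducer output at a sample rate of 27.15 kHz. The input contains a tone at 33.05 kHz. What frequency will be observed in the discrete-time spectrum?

33.05 kHz mod fs = 5.9 kHz.
5.9 kHz ≤ fs/2 = 13.575 kHz, appears at 5.9 kHz.

5.9 kHz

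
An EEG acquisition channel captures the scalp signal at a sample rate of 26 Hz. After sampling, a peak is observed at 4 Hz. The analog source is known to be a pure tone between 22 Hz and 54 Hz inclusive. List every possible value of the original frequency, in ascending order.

Frequencies that alias to 4 Hz are k·fs ± 4 Hz for integer k ≥ 0.
k=0: 4 Hz.
k=1: 22 Hz, 30 Hz.
k=2: 48 Hz, 56 Hz.
k=3: 74 Hz, 82 Hz.
Within [22 Hz, 54 Hz]: 22 Hz, 30 Hz, 48 Hz.

22 Hz, 30 Hz, 48 Hz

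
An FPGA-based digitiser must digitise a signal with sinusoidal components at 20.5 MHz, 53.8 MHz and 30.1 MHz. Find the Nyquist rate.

Highest-frequency component: 53.8 MHz.
Nyquist rate = 2 × 53.8 MHz = 107.6 MHz.

107.6 MHz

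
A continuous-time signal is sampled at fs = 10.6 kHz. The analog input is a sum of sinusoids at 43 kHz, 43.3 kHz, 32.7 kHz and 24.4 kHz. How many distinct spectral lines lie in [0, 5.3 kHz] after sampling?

fs/2 = 5.3 kHz.
43 kHz mod fs = 0.6 kHz.
0.6 kHz ≤ fs/2 = 5.3 kHz, appears at 0.6 kHz.
43.3 kHz mod fs = 0.9 kHz.
0.9 kHz ≤ fs/2 = 5.3 kHz, appears at 0.9 kHz.
32.7 kHz mod fs = 0.9 kHz.
0.9 kHz ≤ fs/2 = 5.3 kHz, appears at 0.9 kHz.
24.4 kHz mod fs = 3.2 kHz.
3.2 kHz ≤ fs/2 = 5.3 kHz, appears at 3.2 kHz.
Distinct values: {0.6 kHz, 0.9 kHz, 3.2 kHz} → 3.

3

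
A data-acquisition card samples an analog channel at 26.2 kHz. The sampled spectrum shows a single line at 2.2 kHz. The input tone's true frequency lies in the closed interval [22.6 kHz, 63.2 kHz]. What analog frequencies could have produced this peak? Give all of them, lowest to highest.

Frequencies that alias to 2.2 kHz are k·fs ± 2.2 kHz for integer k ≥ 0.
k=0: 2.2 kHz.
k=1: 24 kHz, 28.4 kHz.
k=2: 50.2 kHz, 54.6 kHz.
k=3: 76.4 kHz, 80.8 kHz.
Within [22.6 kHz, 63.2 kHz]: 24 kHz, 28.4 kHz, 50.2 kHz, 54.6 kHz.

24 kHz, 28.4 kHz, 50.2 kHz, 54.6 kHz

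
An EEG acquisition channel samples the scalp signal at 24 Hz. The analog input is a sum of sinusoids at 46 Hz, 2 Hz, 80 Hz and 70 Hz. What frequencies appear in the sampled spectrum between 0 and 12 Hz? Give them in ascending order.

2 Hz, 8 Hz

fs/2 = 12 Hz.
46 Hz mod fs = 22 Hz.
22 Hz > fs/2 = 12 Hz, folds to fs − 22 Hz = 2 Hz.
2 Hz ≤ fs/2 = 12 Hz, passes unchanged.
80 Hz mod fs = 8 Hz.
8 Hz ≤ fs/2 = 12 Hz, appears at 8 Hz.
70 Hz mod fs = 22 Hz.
22 Hz > fs/2 = 12 Hz, folds to fs − 22 Hz = 2 Hz.
Distinct values: {2 Hz, 8 Hz}.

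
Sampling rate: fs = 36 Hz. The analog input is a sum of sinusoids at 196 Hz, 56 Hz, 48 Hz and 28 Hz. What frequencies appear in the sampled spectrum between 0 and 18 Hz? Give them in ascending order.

8 Hz, 12 Hz, 16 Hz

fs/2 = 18 Hz.
196 Hz mod fs = 16 Hz.
16 Hz ≤ fs/2 = 18 Hz, appears at 16 Hz.
56 Hz mod fs = 20 Hz.
20 Hz > fs/2 = 18 Hz, folds to fs − 20 Hz = 16 Hz.
48 Hz mod fs = 12 Hz.
12 Hz ≤ fs/2 = 18 Hz, appears at 12 Hz.
28 Hz > fs/2 = 18 Hz, folds to fs − 28 Hz = 8 Hz.
Distinct values: {8 Hz, 12 Hz, 16 Hz}.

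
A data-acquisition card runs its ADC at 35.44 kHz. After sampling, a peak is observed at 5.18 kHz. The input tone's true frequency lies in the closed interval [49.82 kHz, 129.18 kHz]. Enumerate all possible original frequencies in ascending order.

Frequencies that alias to 5.18 kHz are k·fs ± 5.18 kHz for integer k ≥ 0.
k=0: 5.18 kHz.
k=1: 30.26 kHz, 40.62 kHz.
k=2: 65.7 kHz, 76.06 kHz.
k=3: 101.14 kHz, 111.5 kHz.
k=4: 136.58 kHz, 146.94 kHz.
Within [49.82 kHz, 129.18 kHz]: 65.7 kHz, 76.06 kHz, 101.14 kHz, 111.5 kHz.

65.7 kHz, 76.06 kHz, 101.14 kHz, 111.5 kHz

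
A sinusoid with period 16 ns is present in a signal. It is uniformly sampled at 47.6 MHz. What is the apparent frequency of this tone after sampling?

14.9 MHz

T = 16 ns → f = 1/T = 62.5 MHz.
62.5 MHz mod fs = 14.9 MHz.
14.9 MHz ≤ fs/2 = 23.8 MHz, appears at 14.9 MHz.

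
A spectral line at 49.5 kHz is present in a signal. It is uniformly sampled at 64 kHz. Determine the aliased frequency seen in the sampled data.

49.5 kHz > fs/2 = 32 kHz, folds to fs − 49.5 kHz = 14.5 kHz.

14.5 kHz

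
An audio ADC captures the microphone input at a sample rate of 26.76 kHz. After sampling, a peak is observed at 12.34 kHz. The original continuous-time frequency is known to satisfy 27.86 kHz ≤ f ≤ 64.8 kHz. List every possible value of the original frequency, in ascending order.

39.1 kHz, 41.18 kHz

Frequencies that alias to 12.34 kHz are k·fs ± 12.34 kHz for integer k ≥ 0.
k=0: 12.34 kHz.
k=1: 14.42 kHz, 39.1 kHz.
k=2: 41.18 kHz, 65.86 kHz.
k=3: 67.94 kHz, 92.62 kHz.
Within [27.86 kHz, 64.8 kHz]: 39.1 kHz, 41.18 kHz.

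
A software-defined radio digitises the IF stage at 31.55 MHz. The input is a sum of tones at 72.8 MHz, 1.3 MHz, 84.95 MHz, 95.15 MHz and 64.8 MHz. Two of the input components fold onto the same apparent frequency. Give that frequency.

fs/2 = 15.775 MHz.
72.8 MHz mod fs = 9.7 MHz.
9.7 MHz ≤ fs/2 = 15.775 MHz, appears at 9.7 MHz.
1.3 MHz ≤ fs/2 = 15.775 MHz, passes unchanged.
84.95 MHz mod fs = 21.85 MHz.
21.85 MHz > fs/2 = 15.775 MHz, folds to fs − 21.85 MHz = 9.7 MHz.
95.15 MHz mod fs = 0.5 MHz.
0.5 MHz ≤ fs/2 = 15.775 MHz, appears at 0.5 MHz.
64.8 MHz mod fs = 1.7 MHz.
1.7 MHz ≤ fs/2 = 15.775 MHz, appears at 1.7 MHz.
72.8 MHz and 84.95 MHz both map to 9.7 MHz.

9.7 MHz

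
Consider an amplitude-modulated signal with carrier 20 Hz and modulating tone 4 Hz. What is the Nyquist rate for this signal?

AM sidebands sit at fc ± fm = 16 Hz and 24 Hz.
Highest-frequency component: 24 Hz.
Nyquist rate = 2 × 24 Hz = 48 Hz.

48 Hz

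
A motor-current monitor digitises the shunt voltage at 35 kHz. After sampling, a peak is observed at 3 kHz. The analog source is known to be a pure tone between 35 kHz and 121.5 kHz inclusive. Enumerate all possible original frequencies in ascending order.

Frequencies that alias to 3 kHz are k·fs ± 3 kHz for integer k ≥ 0.
k=0: 3 kHz.
k=1: 32 kHz, 38 kHz.
k=2: 67 kHz, 73 kHz.
k=3: 102 kHz, 108 kHz.
k=4: 137 kHz, 143 kHz.
Within [35 kHz, 121.5 kHz]: 38 kHz, 67 kHz, 73 kHz, 102 kHz, 108 kHz.

38 kHz, 67 kHz, 73 kHz, 102 kHz, 108 kHz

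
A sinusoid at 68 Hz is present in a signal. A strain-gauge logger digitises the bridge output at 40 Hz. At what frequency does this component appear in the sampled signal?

12 Hz

68 Hz mod fs = 28 Hz.
28 Hz > fs/2 = 20 Hz, folds to fs − 28 Hz = 12 Hz.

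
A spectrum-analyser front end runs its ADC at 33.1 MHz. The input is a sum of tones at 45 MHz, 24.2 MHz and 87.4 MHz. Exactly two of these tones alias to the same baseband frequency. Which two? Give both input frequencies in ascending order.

fs/2 = 16.55 MHz.
45 MHz mod fs = 11.9 MHz.
11.9 MHz ≤ fs/2 = 16.55 MHz, appears at 11.9 MHz.
24.2 MHz > fs/2 = 16.55 MHz, folds to fs − 24.2 MHz = 8.9 MHz.
87.4 MHz mod fs = 21.2 MHz.
21.2 MHz > fs/2 = 16.55 MHz, folds to fs − 21.2 MHz = 11.9 MHz.
45 MHz and 87.4 MHz both map to 11.9 MHz.

45 MHz, 87.4 MHz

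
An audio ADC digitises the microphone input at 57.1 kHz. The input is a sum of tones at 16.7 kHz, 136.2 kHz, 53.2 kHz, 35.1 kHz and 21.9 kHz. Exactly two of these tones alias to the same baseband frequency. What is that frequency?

22 kHz

fs/2 = 28.55 kHz.
16.7 kHz ≤ fs/2 = 28.55 kHz, passes unchanged.
136.2 kHz mod fs = 22 kHz.
22 kHz ≤ fs/2 = 28.55 kHz, appears at 22 kHz.
53.2 kHz > fs/2 = 28.55 kHz, folds to fs − 53.2 kHz = 3.9 kHz.
35.1 kHz > fs/2 = 28.55 kHz, folds to fs − 35.1 kHz = 22 kHz.
21.9 kHz ≤ fs/2 = 28.55 kHz, passes unchanged.
35.1 kHz and 136.2 kHz both map to 22 kHz.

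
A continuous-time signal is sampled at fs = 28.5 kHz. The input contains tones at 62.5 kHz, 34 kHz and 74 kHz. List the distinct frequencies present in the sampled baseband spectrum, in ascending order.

fs/2 = 14.25 kHz.
62.5 kHz mod fs = 5.5 kHz.
5.5 kHz ≤ fs/2 = 14.25 kHz, appears at 5.5 kHz.
34 kHz mod fs = 5.5 kHz.
5.5 kHz ≤ fs/2 = 14.25 kHz, appears at 5.5 kHz.
74 kHz mod fs = 17 kHz.
17 kHz > fs/2 = 14.25 kHz, folds to fs − 17 kHz = 11.5 kHz.
Distinct values: {5.5 kHz, 11.5 kHz}.

5.5 kHz, 11.5 kHz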